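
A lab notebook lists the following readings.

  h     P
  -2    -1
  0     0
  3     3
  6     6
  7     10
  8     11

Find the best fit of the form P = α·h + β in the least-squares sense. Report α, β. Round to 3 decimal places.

α = 1.213, β = 0.385

Setting ∂/∂α … = 0 gives: 162·α + 22·β = 205;  22·α + 6·β = 29.
(Σh·h = 162, Σh = 22, Σ1 = 6, Σh·P = 205, ΣP = 29.)
Δ = 162·6 − 22² = 488.
α = (205·6 − 22·29)/488 = 74/61; β = (162·29 − 22·205)/488 = 47/122.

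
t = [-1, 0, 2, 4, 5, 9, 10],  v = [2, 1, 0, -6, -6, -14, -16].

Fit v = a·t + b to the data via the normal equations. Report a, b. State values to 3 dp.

Forming XᵀX = [[227, 29]; [29, 7]] and Xᵀv = [-342, -39]ᵀ gives XᵀX·[a, b]ᵀ = Xᵀv.
det = 227·7 − 29² = 748.
a = ((-342)·7 − 29·(-39))/748 = -1263/748; b = (227·(-39) − 29·(-342))/748 = 1065/748.

a = -1.689, b = 1.424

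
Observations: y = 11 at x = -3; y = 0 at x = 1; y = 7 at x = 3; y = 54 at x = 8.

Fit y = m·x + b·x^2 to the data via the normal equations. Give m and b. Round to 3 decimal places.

m = -0.745, b = 0.939

From the data, Σx·x = 83, Σx·x^2 = 513, Σx^2·x^2 = 4259.
Right-hand side: Σx·y = 420, Σx^2·y = 3618.
So MᵀM·[m, b]ᵀ = Mᵀy: [[83, 513]; [513, 4259]]·[m, b]ᵀ = [420, 3618]ᵀ.
Eliminating b: 4259·(row 1) − 513·(row 2) gives 90328·m = 4259·420 − 513·3618 = -67254, so m = -33627/45164.
Then b = (3618 − 513·(-33627/45164))/4259 = 42417/45164.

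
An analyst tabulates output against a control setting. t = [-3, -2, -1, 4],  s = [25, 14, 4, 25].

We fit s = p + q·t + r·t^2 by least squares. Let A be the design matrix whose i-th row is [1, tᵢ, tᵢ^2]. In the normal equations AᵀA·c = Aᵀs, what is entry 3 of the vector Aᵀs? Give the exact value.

Entry 3 ↔ basis t^2, so (Aᵀs)_{3} = Σᵢ (t^2)·sᵢ = (9)·(25) + (4)·(14) + (1)·(4) + (16)·(25) = 685.

685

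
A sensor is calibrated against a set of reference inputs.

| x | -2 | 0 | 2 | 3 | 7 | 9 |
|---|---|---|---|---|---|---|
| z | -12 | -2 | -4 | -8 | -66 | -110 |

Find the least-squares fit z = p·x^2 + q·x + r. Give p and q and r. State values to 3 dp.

Compute the Gram sums: Σx^2·x^2 = 9075, Σx^2·x = 1099, Σx^2 = 147, Σx·x = 147, Σx = 19, Σ1 = 6.
For Mᵀz: Σx^2·z = -12280, Σx·z = -1460, Σz = -202.
Normal equations: [[9075, 1099, 147]; [1099, 147, 19]; [147, 19, 6]]·[p, q, r]ᵀ = [-12280, -1460, -202]ᵀ.
Inverting the 3×3 Gram matrix, [p, q, r]ᵀ = [-58447/36980, 77047/36980, -14256/9245]ᵀ.

p = -1.581, q = 2.083, r = -1.542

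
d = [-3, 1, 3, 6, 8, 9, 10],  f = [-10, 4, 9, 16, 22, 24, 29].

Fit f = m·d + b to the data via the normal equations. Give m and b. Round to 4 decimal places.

Forming XᵀX = [[300, 34]; [34, 7]] and Xᵀf = [839, 94]ᵀ gives XᵀX·[m, b]ᵀ = Xᵀf.
Determinant 300·7 − 34² = 944.
m = (839·7 − 34·94)/944 = 2677/944; b = (300·94 − 34·839)/944 = -163/472.

m = 2.8358, b = -0.3453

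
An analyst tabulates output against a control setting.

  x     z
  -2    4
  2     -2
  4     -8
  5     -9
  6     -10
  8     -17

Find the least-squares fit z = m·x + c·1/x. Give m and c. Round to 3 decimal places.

m = -2.001, c = 2.189

From the data, Σx·x = 149, Σx·1/x = 6, Σ1/x·1/x = 9301/14400.
For Mᵀz: Σx·z = -285, Σ1/x·z = -1271/120.
Determinant 149·(9301/14400) − 6² = 867449/14400.
m = ((-285)·(9301/14400) − 6·(-1271/120))/(867449/14400) = -1735665/867449; c = (149·(-1271/120) − 6·(-285))/(867449/14400) = 1898520/867449.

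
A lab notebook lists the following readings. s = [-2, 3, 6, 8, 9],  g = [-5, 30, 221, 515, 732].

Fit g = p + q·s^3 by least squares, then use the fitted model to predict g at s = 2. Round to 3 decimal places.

MᵀM·[p, q]ᵀ = Mᵀg reads: 5·p + 1476·q = 1493;  1476·p + 841034·q = 845894.
(Σ1 = 5, Σs^3 = 1476, Σs^3·s^3 = 841034, Σg = 1493, Σs^3·g = 845894.)
Determinant 5·841034 − 1476² = 2026594.
p = (1493·841034 − 1476·845894)/2026594 = 3562109/1013297; q = (5·845894 − 1476·1493)/2026594 = 1012901/1013297.
At s = 2: ĝ = (3562109/1013297)·(1) + (1012901/1013297)·(8) = 11665317/1013297.

ĝ = 11.512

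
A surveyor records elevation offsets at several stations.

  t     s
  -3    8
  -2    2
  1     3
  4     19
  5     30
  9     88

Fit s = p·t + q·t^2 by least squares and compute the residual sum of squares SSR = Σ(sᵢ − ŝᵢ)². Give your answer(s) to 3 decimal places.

Entries of MᵀM: Σt·t = 136, Σt·t^2 = 884, Σt^2·t^2 = 7540.
Moment sums: Σt·s = 993, Σt^2·s = 8265.
Eliminating q: 7540·(row 1) − 884·(row 2) gives 243984·p = 7540·993 − 884·8265 = 180960, so p = 290/391.
Then q = (8265 − 884·(290/391))/7540 = 1207/1196.
Residuals: 23225/20332, -2813/5083, 25397/20332, -579/5083, 21585/20332, -8543/20332; SSR = 91249/20332.

SSR = 4.488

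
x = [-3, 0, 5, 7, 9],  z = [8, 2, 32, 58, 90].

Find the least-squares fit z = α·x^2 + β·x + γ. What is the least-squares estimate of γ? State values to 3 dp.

γ = 2.426

The normal system MᵀM·[α, β, γ]ᵀ = Mᵀz is [[9668, 1170, 164]; [1170, 164, 18]; [164, 18, 5]]·[α, β, γ]ᵀ = [11004, 1352, 190]ᵀ.
Inverting the 3×3 Gram matrix, [α, β, γ]ᵀ = [107762/111891, 41278/37297, 271462/111891]ᵀ.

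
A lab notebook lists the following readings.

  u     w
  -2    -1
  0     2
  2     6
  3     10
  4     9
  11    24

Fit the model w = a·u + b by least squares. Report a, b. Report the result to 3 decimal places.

a = 1.940, b = 2.513

The normal equations are: 154·a + 18·b = 344;  18·a + 6·b = 50.
det = 154·6 − 18² = 600.
a = (344·6 − 18·50)/600 = 97/50; b = (154·50 − 18·344)/600 = 377/150.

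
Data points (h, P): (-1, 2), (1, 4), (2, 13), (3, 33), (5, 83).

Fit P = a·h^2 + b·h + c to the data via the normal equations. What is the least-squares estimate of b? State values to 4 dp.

b = 1.1238

Entries of AᵀA: Σh^2·h^2 = 724, Σh^2·h = 160, Σh^2 = 40, Σh·h = 40, Σh = 10, Σ1 = 5.
And Σh^2·P = 2430, Σh·P = 542, ΣP = 135.
AᵀA·[a, b, c]ᵀ = AᵀP becomes [[724, 160, 40]; [160, 40, 10]; [40, 10, 5]]·[a, b, c]ᵀ = [2430, 542, 135]ᵀ.
Solving the 3×3 system (Gaussian elimination) gives a = 131/42, b = 118/105, c = -1/5.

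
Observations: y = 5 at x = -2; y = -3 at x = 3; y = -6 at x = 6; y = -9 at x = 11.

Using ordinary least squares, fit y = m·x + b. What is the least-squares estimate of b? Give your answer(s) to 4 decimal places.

b = 1.5787

With design matrix M, MᵀM = [[170, 18]; [18, 4]] and Mᵀy = [-154, -13]ᵀ.
Determinant 170·4 − 18² = 356.
m = ((-154)·4 − 18·(-13))/356 = -191/178; b = (170·(-13) − 18·(-154))/356 = 281/178.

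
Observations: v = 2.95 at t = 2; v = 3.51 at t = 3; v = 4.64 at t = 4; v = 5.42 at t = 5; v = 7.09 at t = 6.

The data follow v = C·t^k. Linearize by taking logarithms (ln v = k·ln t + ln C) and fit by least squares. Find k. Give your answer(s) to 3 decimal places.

k = 0.784

Linearized form: ln v = k·ln t + ln C. From the 5 transformed points,
Σln t = 6.5793, Σ(ln t)² = 9.4099, Σln v = 7.5209, Σln t·ln v = 10.4864.
Equations: 9.4099·k + 6.5793·ln C = 10.4864;  6.5793·k + 5·ln C = 7.5209.
Solving (det = 3.7630): k = 0.78402, ln C = 0.47254.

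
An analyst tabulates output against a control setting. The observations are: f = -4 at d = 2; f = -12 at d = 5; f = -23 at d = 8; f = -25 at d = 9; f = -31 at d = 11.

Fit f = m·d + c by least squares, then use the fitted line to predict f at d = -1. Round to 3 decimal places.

f̂ = 5.480

The normal system XᵀX·[m, c]ᵀ = Xᵀf is [[295, 35]; [35, 5]]·[m, c]ᵀ = [-818, -95]ᵀ.
Determinant 295·5 − 35² = 250.
m = ((-818)·5 − 35·(-95))/250 = -153/50; c = (295·(-95) − 35·(-818))/250 = 121/50.
At d = -1: f̂ = (-153/50)·(-1) + (121/50)·(1) = 137/25.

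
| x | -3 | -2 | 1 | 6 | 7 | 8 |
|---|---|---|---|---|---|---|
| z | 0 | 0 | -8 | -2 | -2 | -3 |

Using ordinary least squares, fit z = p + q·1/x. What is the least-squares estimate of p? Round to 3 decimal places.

p = -1.950

Setting ∂/∂p … = 0 gives: 6·p + (101/168)·q = -15;  (101/168)·p + (40217/28224)·q = -1511/168.
Eliminating q: (40217/28224)·(row 1) − (101/168)·(row 2) gives (231101/28224)·p = (40217/28224)·(-15) − (101/168)·(-1511/168) = -112661/7056, so p = -450644/231101.
Then q = ((-1511/168) − (101/168)·(-450644/231101))/(40217/28224) = -1268568/231101.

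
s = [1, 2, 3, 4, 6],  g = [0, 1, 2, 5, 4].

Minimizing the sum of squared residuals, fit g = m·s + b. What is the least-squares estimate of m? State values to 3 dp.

m = 0.919

AᵀA·[m, b]ᵀ = Aᵀg reads: 66·m + 16·b = 52;  16·m + 5·b = 12.
Determinant 66·5 − 16² = 74.
m = (52·5 − 16·12)/74 = 34/37; b = (66·12 − 16·52)/74 = -20/37.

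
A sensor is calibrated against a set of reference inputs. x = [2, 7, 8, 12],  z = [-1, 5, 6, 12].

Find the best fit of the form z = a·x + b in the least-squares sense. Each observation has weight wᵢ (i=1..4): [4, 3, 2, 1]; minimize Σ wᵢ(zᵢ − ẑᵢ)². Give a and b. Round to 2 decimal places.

Normal-equation sums: Σwᵢ·x·x = 435, Σwᵢ·x = 57, Σwᵢ·1 = 10.
For AᵀWz: Σwᵢ·x·z = 337, Σwᵢ·z = 35.
So AᵀWA·[a, b]ᵀ = AᵀWz: [[435, 57]; [57, 10]]·[a, b]ᵀ = [337, 35]ᵀ.
Determinant 435·10 − 57² = 1101.
a = (337·10 − 57·35)/1101 = 1375/1101; b = (435·35 − 57·337)/1101 = -1328/367.

a = 1.25, b = -3.62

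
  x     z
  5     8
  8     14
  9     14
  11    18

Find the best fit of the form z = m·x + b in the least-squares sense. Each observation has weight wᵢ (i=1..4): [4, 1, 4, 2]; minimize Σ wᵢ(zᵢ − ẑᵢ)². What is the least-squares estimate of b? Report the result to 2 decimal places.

b = -0.08

From the data, Σwᵢ·x·x = 730, Σwᵢ·x = 86, Σwᵢ·1 = 11.
For AᵀWz: Σwᵢ·x·z = 1172, Σwᵢ·z = 138.
So AᵀWA·[m, b]ᵀ = AᵀWz: [[730, 86]; [86, 11]]·[m, b]ᵀ = [1172, 138]ᵀ.
Δ = 730·11 − 86² = 634.
m = (1172·11 − 86·138)/634 = 512/317; b = (730·138 − 86·1172)/634 = -26/317.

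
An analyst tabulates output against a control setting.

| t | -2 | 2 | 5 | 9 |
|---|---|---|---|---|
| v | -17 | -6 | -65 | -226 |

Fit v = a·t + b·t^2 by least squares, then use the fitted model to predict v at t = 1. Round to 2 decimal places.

The normal equations are: 114·a + 854·b = -2337;  854·a + 7218·b = -20023.
(Σt·t = 114, Σt·t^2 = 854, Σt^2·t^2 = 7218, Σt·v = -2337, Σt^2·v = -20023.)
Determinant 114·7218 − 854² = 93536.
a = ((-2337)·7218 − 854·(-20023))/93536 = 781/316; b = (114·(-20023) − 854·(-2337))/93536 = -969/316.
At t = 1: v̂ = (781/316)·(1) + (-969/316)·(1) = -47/79.

v̂ = -0.59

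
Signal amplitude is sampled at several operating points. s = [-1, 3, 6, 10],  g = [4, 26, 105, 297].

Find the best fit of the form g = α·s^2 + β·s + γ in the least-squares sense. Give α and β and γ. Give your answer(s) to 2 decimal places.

Normal-equation sums: Σs^2·s^2 = 11378, Σs^2·s = 1242, Σs^2 = 146, Σs·s = 146, Σs = 18, Σ1 = 4.
And Σs^2·g = 33718, Σs·g = 3674, Σg = 432.
AᵀA·[α, β, γ]ᵀ = Aᵀg becomes [[11378, 1242, 146]; [1242, 146, 18]; [146, 18, 4]]·[α, β, γ]ᵀ = [33718, 3674, 432]ᵀ.
Inverting the 3×3 Gram matrix, [α, β, γ]ᵀ = [85/28, -257/364, 34/91]ᵀ.

α = 3.04, β = -0.71, γ = 0.37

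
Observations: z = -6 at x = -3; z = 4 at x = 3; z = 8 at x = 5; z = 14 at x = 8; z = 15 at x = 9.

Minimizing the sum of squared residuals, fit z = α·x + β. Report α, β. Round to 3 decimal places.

α = 1.787, β = -0.864

Normal-equation sums: Σx·x = 188, Σx = 22, Σ1 = 5.
Moment sums: Σx·z = 317, Σz = 35.
Eliminating β: 5·(row 1) − 22·(row 2) gives 456·α = 5·317 − 22·35 = 815, so α = 815/456.
Then β = (35 − 22·(815/456))/5 = -197/228.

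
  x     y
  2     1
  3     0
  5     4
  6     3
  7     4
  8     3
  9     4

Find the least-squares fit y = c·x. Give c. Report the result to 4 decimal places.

c = 0.4776

From the data, Σx·x = 268.
For Mᵀy: Σx·y = 128.
Hence c = 128 / 268 ≈ 0.477612.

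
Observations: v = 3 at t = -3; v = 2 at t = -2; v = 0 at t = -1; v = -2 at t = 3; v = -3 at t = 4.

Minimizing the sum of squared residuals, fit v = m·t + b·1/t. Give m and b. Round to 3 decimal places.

Forming XᵀX = [[39, 5]; [5, 221/144]] and Xᵀv = [-31, -41/12]ᵀ gives XᵀX·[m, b]ᵀ = Xᵀv.
Eliminating b: (221/144)·(row 1) − 5·(row 2) gives (1673/48)·m = (221/144)·(-31) − 5·(-41/12) = -4391/144, so m = -4391/5019.
Then b = ((-41/12) − 5·(-4391/5019))/(221/144) = 1044/1673.

m = -0.875, b = 0.624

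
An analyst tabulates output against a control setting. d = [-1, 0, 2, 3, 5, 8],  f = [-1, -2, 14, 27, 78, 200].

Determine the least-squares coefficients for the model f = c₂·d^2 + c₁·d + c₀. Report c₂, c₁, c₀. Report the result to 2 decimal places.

c₂ = 3.01, c₁ = 1.12, c₀ = -2.27

With design matrix M, MᵀM = [[4819, 671, 103]; [671, 103, 17]; [103, 17, 6]] and Mᵀf = [15048, 2100, 316]ᵀ.
Solving the 3×3 system (Gaussian elimination) gives c₂ = 1013/336, c₁ = 377/336, c₀ = -127/56.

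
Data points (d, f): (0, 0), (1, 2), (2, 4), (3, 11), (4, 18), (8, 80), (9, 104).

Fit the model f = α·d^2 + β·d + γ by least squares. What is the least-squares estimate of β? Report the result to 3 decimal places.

Entries of XᵀX: Σd^2·d^2 = 11011, Σd^2·d = 1341, Σd^2 = 175, Σd·d = 175, Σd = 27, Σ1 = 7.
Right-hand side: Σd^2·f = 13949, Σd·f = 1691, Σf = 219.
Row-reducing yields α = 64430/46641, β = -2311/2221, γ = 35638/46641.

β = -1.041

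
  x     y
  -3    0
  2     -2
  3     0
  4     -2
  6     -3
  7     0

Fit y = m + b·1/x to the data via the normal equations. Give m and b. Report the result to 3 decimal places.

m = -0.826, b = -1.930

Entries of MᵀM: Σ1 = 6, Σ1/x = 89/84, Σ1/x·1/x = 457/784.
And Σy = -7, Σ1/x·y = -2.
So MᵀM·[m, b]ᵀ = Mᵀy: [[6, 89/84]; [89/84, 457/784]]·[m, b]ᵀ = [-7, -2]ᵀ.
Δ = 6·(457/784) − (89/84)² = 16757/7056.
m = ((-7)·(457/784) − (89/84)·(-2))/(16757/7056) = -13839/16757; b = (6·(-2) − (89/84)·(-7))/(16757/7056) = -32340/16757.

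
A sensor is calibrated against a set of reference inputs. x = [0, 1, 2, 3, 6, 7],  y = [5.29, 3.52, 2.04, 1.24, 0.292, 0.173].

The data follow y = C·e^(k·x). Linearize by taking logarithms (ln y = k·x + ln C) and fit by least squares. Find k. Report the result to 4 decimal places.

k = -0.4914

Let Y = ln y. Fitting Y = k·x + ln C by least squares:
Over the data: Σx = 19.0000, Σ(x)² = 99.0000, Σln y = 0.8669, Σx·ln y = -16.3376.
Normal system: [[99.0000, 19.0000]; [19.0000, 6]]·[k, ln C]ᵀ = [-16.3376, 0.8669]ᵀ.
Δ = 99.0000·6 − (19.0000)² = 233.0000; k = (-16.3376·6 − 19.0000·0.8669)/233.0000 = -0.49140, ln C = (99.0000·0.8669 − 19.0000·-16.3376)/233.0000 = 1.70058.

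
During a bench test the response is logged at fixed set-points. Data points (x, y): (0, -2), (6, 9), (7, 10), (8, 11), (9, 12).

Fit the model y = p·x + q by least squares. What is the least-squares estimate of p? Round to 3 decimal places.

p = 1.600

With design matrix A, AᵀA = [[230, 30]; [30, 5]] and Aᵀy = [320, 40]ᵀ.
Eliminating q: 5·(row 1) − 30·(row 2) gives 250·p = 5·320 − 30·40 = 400, so p = 8/5.
Then q = (40 − 30·(8/5))/5 = -8/5.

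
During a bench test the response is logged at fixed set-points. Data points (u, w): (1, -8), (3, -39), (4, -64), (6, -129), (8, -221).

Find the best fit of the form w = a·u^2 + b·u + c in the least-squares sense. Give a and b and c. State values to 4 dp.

a = -2.9987, b = -3.3610, c = -1.8440

With design matrix X, XᵀX = [[5730, 820, 126]; [820, 126, 22]; [126, 22, 5]] and Xᵀw = [-20171, -2923, -461]ᵀ.
Row-reducing yields a = -30413/10142, b = -34087/10142, c = -9351/5071.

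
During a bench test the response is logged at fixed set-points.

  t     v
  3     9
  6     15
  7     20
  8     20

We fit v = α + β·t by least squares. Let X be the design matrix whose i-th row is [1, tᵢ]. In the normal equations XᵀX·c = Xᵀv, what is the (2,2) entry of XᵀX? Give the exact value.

158

Row 2 ↔ basis t, column 2 ↔ basis t, so (XᵀX)_{2,2} = Σᵢ (t)·(t) = (3)·(3) + (6)·(6) + (7)·(7) + (8)·(8) = 158.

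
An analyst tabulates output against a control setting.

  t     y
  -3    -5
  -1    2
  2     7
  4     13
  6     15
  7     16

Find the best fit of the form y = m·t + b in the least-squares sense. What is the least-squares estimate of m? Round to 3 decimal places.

m = 2.077

XᵀX·[m, b]ᵀ = Xᵀy reads: 115·m + 15·b = 281;  15·m + 6·b = 48.
Δ = 115·6 − 15² = 465.
m = (281·6 − 15·48)/465 = 322/155; b = (115·48 − 15·281)/465 = 87/31.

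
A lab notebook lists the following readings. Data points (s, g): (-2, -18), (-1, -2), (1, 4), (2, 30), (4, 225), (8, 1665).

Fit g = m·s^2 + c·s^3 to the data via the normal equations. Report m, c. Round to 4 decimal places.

m = 1.8883, c = 3.0163

Normal-equation sums: Σs^2·s^2 = 4386, Σs^2·s^3 = 33792, Σs^3·s^3 = 266370.
Right-hand side: Σs^2·g = 110210, Σs^3·g = 867270.
Δ = 4386·266370 − 33792² = 26399556.
m = (110210·266370 − 33792·867270)/26399556 = 4154155/2199963; c = (4386·867270 − 33792·110210)/26399556 = 6635825/2199963.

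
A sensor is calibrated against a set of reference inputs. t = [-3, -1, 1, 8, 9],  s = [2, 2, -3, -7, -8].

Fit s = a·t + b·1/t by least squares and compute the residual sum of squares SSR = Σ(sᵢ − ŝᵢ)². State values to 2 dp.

SSR = 1.67

The normal equations are: 156·a + 5·b = -139;  5·a + (11089/5184)·b = -535/72.
(Σt·t = 156, Σt·1/t = 5, Σ1/t·1/t = 11089/5184, Σt·s = -139, Σ1/t·s = -535/72.)
Δ = 156·(11089/5184) − 5² = 133357/432.
a = ((-139)·(11089/5184) − 5·(-535/72))/(133357/432) = -1348771/1600284; b = (156·(-535/72) − 5·(-139))/(133357/432) = -200520/133357.
Residuals: -549275/533428, -554443/1600284, -1045841/1600284, -27760/400071, -131991/533428; SSR = 2678051/1600284.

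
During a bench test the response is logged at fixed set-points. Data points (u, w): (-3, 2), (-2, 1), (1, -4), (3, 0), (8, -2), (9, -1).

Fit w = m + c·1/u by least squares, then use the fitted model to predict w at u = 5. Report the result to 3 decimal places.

ŵ = -0.943

The normal equations are: 6·m + (53/72)·c = -4;  (53/72)·m + (7777/5184)·c = -199/36.
Eliminating c: (7777/5184)·(row 1) − (53/72)·(row 2) gives (43853/5184)·m = (7777/5184)·(-4) − (53/72)·(-199/36) = -1669/864, so m = -10014/43853.
Then c = ((-199/36) − (53/72)·(-10014/43853))/(7777/5184) = -156672/43853.
At u = 5: ŵ = (-10014/43853)·(1) + (-156672/43853)·(1/5) = -206742/219265.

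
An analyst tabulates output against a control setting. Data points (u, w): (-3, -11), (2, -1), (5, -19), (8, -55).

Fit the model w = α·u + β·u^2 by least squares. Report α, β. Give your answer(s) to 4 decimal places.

α = 0.9523, β = -0.9727

The normal equations are: 102·α + 618·β = -504;  618·α + 4818·β = -4098.
(Σu·u = 102, Σu·u^2 = 618, Σu^2·u^2 = 4818, Σu·w = -504, Σu^2·w = -4098.)
Eliminating β: 4818·(row 1) − 618·(row 2) gives 109512·α = 4818·(-504) − 618·(-4098) = 104292, so α = 2897/3042.
Then β = ((-4098) − 618·(2897/3042))/4818 = -2959/3042.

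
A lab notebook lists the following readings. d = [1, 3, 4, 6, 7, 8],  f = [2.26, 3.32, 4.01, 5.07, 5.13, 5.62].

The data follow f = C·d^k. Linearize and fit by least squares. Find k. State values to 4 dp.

k = 0.4443

With ln fᵢ as the transformed response and ln dᵢ as the regressor:
Σln d = 8.3020, Σ(ln d)² = 14.4498, Σln f = 8.3889, Σln d·ln f = 12.9238.
Equations: 14.4498·k + 8.3020·ln C = 12.9238;  8.3020·k + 6·ln C = 8.3889.
Solving (det = 17.7753): k = 0.44432, ln C = 0.78336.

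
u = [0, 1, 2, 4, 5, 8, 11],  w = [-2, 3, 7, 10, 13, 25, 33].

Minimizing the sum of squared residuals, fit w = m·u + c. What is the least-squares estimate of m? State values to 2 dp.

Compute the Gram sums: Σu·u = 231, Σu = 31, Σ1 = 7.
For Xᵀw: Σu·w = 685, Σw = 89.
Normal equations: [[231, 31]; [31, 7]]·[m, c]ᵀ = [685, 89]ᵀ.
Δ = 231·7 − 31² = 656.
m = (685·7 − 31·89)/656 = 509/164; c = (231·89 − 31·685)/656 = -169/164.

m = 3.10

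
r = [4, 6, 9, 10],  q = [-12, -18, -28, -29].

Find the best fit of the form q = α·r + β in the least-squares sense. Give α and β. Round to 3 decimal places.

The normal equations are: 233·α + 29·β = -698;  29·α + 4·β = -87.
Eliminating β: 4·(row 1) − 29·(row 2) gives 91·α = 4·(-698) − 29·(-87) = -269, so α = -269/91.
Then β = ((-87) − 29·(-269/91))/4 = -29/91.

α = -2.956, β = -0.319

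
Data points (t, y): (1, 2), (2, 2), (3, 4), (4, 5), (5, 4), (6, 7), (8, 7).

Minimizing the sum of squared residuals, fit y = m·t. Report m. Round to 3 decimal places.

The normal equations are: 155·m = 156.
Hence m = 156 / 155 ≈ 1.00645.

m = 1.006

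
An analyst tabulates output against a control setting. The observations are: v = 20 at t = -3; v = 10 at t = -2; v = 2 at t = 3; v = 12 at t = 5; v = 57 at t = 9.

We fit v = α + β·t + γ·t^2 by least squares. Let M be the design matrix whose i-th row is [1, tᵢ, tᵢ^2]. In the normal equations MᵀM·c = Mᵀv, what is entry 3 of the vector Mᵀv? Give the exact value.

5155

Entry 3 ↔ basis t^2, so (Mᵀv)_{3} = Σᵢ (t^2)·vᵢ = (9)·(20) + (4)·(10) + (9)·(2) + (25)·(12) + (81)·(57) = 5155.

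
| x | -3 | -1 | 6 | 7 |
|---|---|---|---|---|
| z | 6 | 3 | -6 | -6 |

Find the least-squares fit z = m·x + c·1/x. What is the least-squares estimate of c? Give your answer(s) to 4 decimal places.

The normal system AᵀA·[m, c]ᵀ = Aᵀz is [[95, 4]; [4, 2045/1764]]·[m, c]ᵀ = [-99, -48/7]ᵀ.
Eliminating c: (2045/1764)·(row 1) − 4·(row 2) gives (166051/1764)·m = (2045/1764)·(-99) − 4·(-48/7) = -17119/196, so m = -154071/166051.
Then c = ((-48/7) − 4·(-154071/166051))/(2045/1764) = -450576/166051.

c = -2.7135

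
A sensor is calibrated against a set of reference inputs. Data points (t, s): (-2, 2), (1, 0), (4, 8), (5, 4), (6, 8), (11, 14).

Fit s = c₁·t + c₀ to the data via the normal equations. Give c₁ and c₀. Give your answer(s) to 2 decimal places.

From the data, Σt·t = 203, Σt = 25, Σ1 = 6.
And Σt·s = 250, Σs = 36.
So AᵀA·[c₁, c₀]ᵀ = Aᵀs: [[203, 25]; [25, 6]]·[c₁, c₀]ᵀ = [250, 36]ᵀ.
det = 203·6 − 25² = 593.
c₁ = (250·6 − 25·36)/593 = 600/593; c₀ = (203·36 − 25·250)/593 = 1058/593.

c₁ = 1.01, c₀ = 1.78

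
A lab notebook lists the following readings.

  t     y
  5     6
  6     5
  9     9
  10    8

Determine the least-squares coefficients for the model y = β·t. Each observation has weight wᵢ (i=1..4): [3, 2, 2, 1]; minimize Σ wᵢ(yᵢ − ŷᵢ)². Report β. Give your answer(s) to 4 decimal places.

β = 0.9584

The normal equations are: 409·β = 392.
Hence β = 392 / 409 ≈ 0.958435.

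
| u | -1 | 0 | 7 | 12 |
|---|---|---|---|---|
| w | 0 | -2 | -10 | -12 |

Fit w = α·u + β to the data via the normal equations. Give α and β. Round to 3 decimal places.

Normal-equation sums: Σu·u = 194, Σu = 18, Σ1 = 4.
Right-hand side: Σu·w = -214, Σw = -24.
Normal equations: [[194, 18]; [18, 4]]·[α, β]ᵀ = [-214, -24]ᵀ.
Eliminating β: 4·(row 1) − 18·(row 2) gives 452·α = 4·(-214) − 18·(-24) = -424, so α = -106/113.
Then β = ((-24) − 18·(-106/113))/4 = -201/113.

α = -0.938, β = -1.779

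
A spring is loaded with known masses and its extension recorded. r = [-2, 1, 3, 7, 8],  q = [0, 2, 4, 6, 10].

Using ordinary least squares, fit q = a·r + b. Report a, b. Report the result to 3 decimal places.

The normal system XᵀX·[a, b]ᵀ = Xᵀq is [[127, 17]; [17, 5]]·[a, b]ᵀ = [136, 22]ᵀ.
det = 127·5 − 17² = 346.
a = (136·5 − 17·22)/346 = 153/173; b = (127·22 − 17·136)/346 = 241/173.

a = 0.884, b = 1.393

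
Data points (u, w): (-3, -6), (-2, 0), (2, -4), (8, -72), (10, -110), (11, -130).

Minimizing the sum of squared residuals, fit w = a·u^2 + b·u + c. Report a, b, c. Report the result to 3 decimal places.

From the data, Σu^2·u^2 = 28850, Σu^2·u = 2816, Σu^2 = 302, Σu·u = 302, Σu = 26, Σ1 = 6.
Moment sums: Σu^2·w = -31408, Σu·w = -3096, Σw = -322.
MᵀM·[a, b, c]ᵀ = Mᵀw becomes [[28850, 2816, 302]; [2816, 302, 26]; [302, 26, 6]]·[a, b, c]ᵀ = [-31408, -3096, -322]ᵀ.
Inverting the 3×3 Gram matrix, [a, b, c]ᵀ = [-235891/234165, -225371/234165, 94311/78055]ᵀ.

a = -1.007, b = -0.962, c = 1.208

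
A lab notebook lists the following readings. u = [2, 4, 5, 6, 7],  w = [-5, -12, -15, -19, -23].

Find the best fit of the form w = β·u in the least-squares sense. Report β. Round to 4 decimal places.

Normal-equation sums: Σu·u = 130.
Moment sums: Σu·w = -408.
MᵀM·[β]ᵀ = Mᵀw becomes [[130]]·[β]ᵀ = [-408]ᵀ.
Hence β = -408 / 130 ≈ -3.13846.

β = -3.1385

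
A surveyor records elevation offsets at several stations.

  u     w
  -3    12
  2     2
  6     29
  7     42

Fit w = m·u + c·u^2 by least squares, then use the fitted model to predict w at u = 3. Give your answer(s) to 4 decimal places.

ŵ = 5.8434

Compute the Gram sums: Σu·u = 98, Σu·u^2 = 540, Σu^2·u^2 = 3794.
For Mᵀw: Σu·w = 436, Σu^2·w = 3218.
Eliminating c: 3794·(row 1) − 540·(row 2) gives 80212·m = 3794·436 − 540·3218 = -83536, so m = -20884/20053.
Then c = (3218 − 540·(-20884/20053))/3794 = 19981/20053.
At u = 3: ŵ = (-20884/20053)·(3) + (19981/20053)·(9) = 117177/20053.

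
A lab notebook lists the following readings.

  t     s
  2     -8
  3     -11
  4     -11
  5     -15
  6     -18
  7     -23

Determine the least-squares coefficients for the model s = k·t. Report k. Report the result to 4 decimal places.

k = -3.1439

With design matrix X, XᵀX = [[139]] and Xᵀs = [-437]ᵀ.
k = (-437)/139 = -3.14388.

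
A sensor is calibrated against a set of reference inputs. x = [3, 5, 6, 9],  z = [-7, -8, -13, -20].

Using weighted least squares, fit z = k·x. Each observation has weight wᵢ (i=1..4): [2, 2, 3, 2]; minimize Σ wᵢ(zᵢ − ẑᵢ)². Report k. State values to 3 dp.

k = -2.118

The normal equations are: 338·k = -716.
k = (-716)/338 = -2.11834.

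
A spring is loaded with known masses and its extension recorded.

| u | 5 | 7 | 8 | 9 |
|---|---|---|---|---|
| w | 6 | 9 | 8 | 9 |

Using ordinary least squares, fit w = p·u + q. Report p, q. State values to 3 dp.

Normal-equation sums: Σu·u = 219, Σu = 29, Σ1 = 4.
And Σu·w = 238, Σw = 32.
Δ = 219·4 − 29² = 35.
p = (238·4 − 29·32)/35 = 24/35; q = (219·32 − 29·238)/35 = 106/35.

p = 0.686, q = 3.029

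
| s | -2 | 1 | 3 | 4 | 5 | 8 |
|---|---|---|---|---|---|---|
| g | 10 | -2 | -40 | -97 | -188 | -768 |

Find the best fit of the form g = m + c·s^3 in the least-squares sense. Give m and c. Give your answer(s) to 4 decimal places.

m = -0.7814, c = -1.4984

From the data, Σ1 = 6, Σs^3 = 721, Σs^3·s^3 = 282659.
And Σg = -1085, Σs^3·g = -424086.
Normal equations: [[6, 721]; [721, 282659]]·[m, c]ᵀ = [-1085, -424086]ᵀ.
Δ = 6·282659 − 721² = 1176113.
m = ((-1085)·282659 − 721·(-424086))/1176113 = -919009/1176113; c = (6·(-424086) − 721·(-1085))/1176113 = -1762231/1176113.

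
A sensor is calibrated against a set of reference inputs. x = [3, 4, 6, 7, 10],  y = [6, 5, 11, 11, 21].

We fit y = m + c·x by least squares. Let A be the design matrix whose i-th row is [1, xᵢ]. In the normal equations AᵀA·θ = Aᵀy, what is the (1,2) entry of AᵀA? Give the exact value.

Row 1 ↔ basis 1, column 2 ↔ basis x, so (AᵀA)_{1,2} = Σᵢ x = (1)·(3) + (1)·(4) + (1)·(6) + (1)·(7) + (1)·(10) = 30.

30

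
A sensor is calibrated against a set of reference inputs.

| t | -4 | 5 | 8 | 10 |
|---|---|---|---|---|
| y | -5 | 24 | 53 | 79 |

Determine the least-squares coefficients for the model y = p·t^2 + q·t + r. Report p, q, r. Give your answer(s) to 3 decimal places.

p = 0.558, q = 2.637, r = -3.355

Entries of AᵀA: Σt^2·t^2 = 14977, Σt^2·t = 1573, Σt^2 = 205, Σt·t = 205, Σt = 19, Σ1 = 4.
Right-hand side: Σt^2·y = 11812, Σt·y = 1354, Σy = 151.
AᵀA·[p, q, r]ᵀ = Aᵀy becomes [[14977, 1573, 205]; [1573, 205, 19]; [205, 19, 4]]·[p, q, r]ᵀ = [11812, 1354, 151]ᵀ.
Row-reducing yields p = 561/1006, q = 45095/17102, r = -28686/8551.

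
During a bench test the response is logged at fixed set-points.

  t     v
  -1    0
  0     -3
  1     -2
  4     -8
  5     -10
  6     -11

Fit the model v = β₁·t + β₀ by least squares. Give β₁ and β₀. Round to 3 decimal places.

β₁ = -1.566, β₀ = -1.751

AᵀA·[β₁, β₀]ᵀ = Aᵀv reads: 79·β₁ + 15·β₀ = -150;  15·β₁ + 6·β₀ = -34.
Eliminating β₀: 6·(row 1) − 15·(row 2) gives 249·β₁ = 6·(-150) − 15·(-34) = -390, so β₁ = -130/83.
Then β₀ = ((-34) − 15·(-130/83))/6 = -436/249.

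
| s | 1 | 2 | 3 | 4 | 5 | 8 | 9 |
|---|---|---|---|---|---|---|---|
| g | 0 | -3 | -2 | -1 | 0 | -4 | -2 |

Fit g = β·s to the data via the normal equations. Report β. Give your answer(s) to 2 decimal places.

Normal-equation sums: Σs·s = 200.
And Σs·g = -66.
β = (-66)/200 = -0.33.

β = -0.33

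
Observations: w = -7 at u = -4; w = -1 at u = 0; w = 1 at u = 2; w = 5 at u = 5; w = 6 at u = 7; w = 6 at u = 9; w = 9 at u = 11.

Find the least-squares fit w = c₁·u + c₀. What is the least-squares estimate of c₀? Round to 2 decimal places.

c₀ = -1.60

From the data, Σu·u = 296, Σu = 30, Σ1 = 7.
And Σu·w = 250, Σw = 19.
XᵀX·[c₁, c₀]ᵀ = Xᵀw becomes [[296, 30]; [30, 7]]·[c₁, c₀]ᵀ = [250, 19]ᵀ.
Eliminating c₀: 7·(row 1) − 30·(row 2) gives 1172·c₁ = 7·250 − 30·19 = 1180, so c₁ = 295/293.
Then c₀ = (19 − 30·(295/293))/7 = -469/293.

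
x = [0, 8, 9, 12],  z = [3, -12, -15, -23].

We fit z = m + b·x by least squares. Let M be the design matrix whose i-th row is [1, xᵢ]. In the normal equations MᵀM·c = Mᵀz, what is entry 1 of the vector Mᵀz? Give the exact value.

-47

Entry 1 ↔ basis 1, so (Mᵀz)_{1} = Σᵢ zᵢ = (1)·(3) + (1)·(-12) + (1)·(-15) + (1)·(-23) = -47.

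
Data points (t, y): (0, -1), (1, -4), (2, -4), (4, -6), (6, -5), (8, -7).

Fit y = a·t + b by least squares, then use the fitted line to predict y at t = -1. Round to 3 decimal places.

ŷ = -1.895

Compute the Gram sums: Σt·t = 121, Σt = 21, Σ1 = 6.
And Σt·y = -122, Σy = -27.
Δ = 121·6 − 21² = 285.
a = ((-122)·6 − 21·(-27))/285 = -11/19; b = (121·(-27) − 21·(-122))/285 = -47/19.
At t = -1: ŷ = (-11/19)·(-1) + (-47/19)·(1) = -36/19.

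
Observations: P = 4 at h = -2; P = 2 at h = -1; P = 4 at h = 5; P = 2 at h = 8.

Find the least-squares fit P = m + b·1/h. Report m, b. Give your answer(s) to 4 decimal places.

m = 3.1759, b = 0.5987

Compute the Gram sums: Σ1 = 4, Σ1/h = -47/40, Σ1/h·1/h = 2089/1600.
Moment sums: ΣP = 12, Σ1/h·P = -59/20.
Normal equations: [[4, -47/40]; [-47/40, 2089/1600]]·[m, b]ᵀ = [12, -59/20]ᵀ.
Determinant 4·(2089/1600) − (-47/40)² = 6147/1600.
m = (12·(2089/1600) − (-47/40)·(-59/20))/(6147/1600) = 19522/6147; b = (4·(-59/20) − (-47/40)·12)/(6147/1600) = 3680/6147.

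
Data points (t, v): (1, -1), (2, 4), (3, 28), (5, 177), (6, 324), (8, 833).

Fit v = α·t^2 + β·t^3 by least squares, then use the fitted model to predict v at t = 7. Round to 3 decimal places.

v̂ = 540.078

Entries of XᵀX: Σt^2·t^2 = 6115, Σt^2·t^3 = 43945, Σt^3·t^3 = 325219.
For Xᵀv: Σt^2·v = 69668, Σt^3·v = 519392.
Determinant 6115·325219 − 43945² = 57551160.
α = (69668·325219 − 43945·519392)/57551160 = -13943679/4795930; β = (6115·519392 − 43945·69668)/57551160 = 1908697/959186.
At t = 7: v̂ = (-13943679/4795930)·(49) + (1908697/959186)·(343) = 1295087542/2397965.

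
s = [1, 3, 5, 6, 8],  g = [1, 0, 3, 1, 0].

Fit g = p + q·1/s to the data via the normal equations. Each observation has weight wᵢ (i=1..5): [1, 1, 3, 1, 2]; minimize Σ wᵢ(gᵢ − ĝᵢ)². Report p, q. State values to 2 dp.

p = 1.50, q = -0.44

The normal system XᵀWX·[p, q]ᵀ = XᵀWg is [[8, 47/20]; [47/20, 9289/7200]]·[p, q]ᵀ = [11, 89/30]ᵀ.
Eliminating q: (9289/7200)·(row 1) − (47/20)·(row 2) gives (691/144)·p = (9289/7200)·11 − (47/20)·(89/30) = 51983/7200, so p = 51983/34550.
Then q = ((89/30) − (47/20)·(51983/34550))/(9289/7200) = -1524/3455.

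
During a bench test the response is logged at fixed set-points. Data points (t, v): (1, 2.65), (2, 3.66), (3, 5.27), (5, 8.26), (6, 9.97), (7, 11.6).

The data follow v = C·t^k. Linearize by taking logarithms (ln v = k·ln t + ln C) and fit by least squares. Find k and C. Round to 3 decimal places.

k = 0.780, C = 2.391

Let Y = ln v. Fitting Y = k·ln t + ln C by least squares:
Σln t = 7.1389, Σ(ln t)² = 11.2747, Σln v = 10.7961, Σln t·ln v = 15.0132.
Equations: 11.2747·k + 7.1389·ln C = 15.0132;  7.1389·k + 6·ln C = 10.7961.
Slope k = (n·Σln t·ln v − Σln t·Σln v)/(n·Σ(ln t)² − (Σln t)²) = (6·15.0132 − 7.1389·10.7961)/16.6845 = 0.77962; ln C = (Σln v − k·Σln t)/n = 0.87175, so C = exp(0.87175) = 2.39109.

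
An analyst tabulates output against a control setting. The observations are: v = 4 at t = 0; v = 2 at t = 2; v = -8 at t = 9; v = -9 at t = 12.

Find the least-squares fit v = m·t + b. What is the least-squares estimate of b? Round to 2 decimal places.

b = 3.95

Entries of XᵀX: Σt·t = 229, Σt = 23, Σ1 = 4.
And Σt·v = -176, Σv = -11.
Eliminating b: 4·(row 1) − 23·(row 2) gives 387·m = 4·(-176) − 23·(-11) = -451, so m = -451/387.
Then b = ((-11) − 23·(-451/387))/4 = 1529/387.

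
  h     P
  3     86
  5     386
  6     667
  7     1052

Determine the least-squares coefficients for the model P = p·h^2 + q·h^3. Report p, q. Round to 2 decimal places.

p = 0.53, q = 2.99

Forming XᵀX = [[4403, 27951]; [27951, 180659]] and XᵀP = [85984, 555480]ᵀ gives XᵀX·[p, q]ᵀ = XᵀP.
Determinant 4403·180659 − 27951² = 14183176.
p = (85984·180659 − 27951·555480)/14183176 = 945247/1772897; q = (4403·555480 − 27951·85984)/14183176 = 757851/253271.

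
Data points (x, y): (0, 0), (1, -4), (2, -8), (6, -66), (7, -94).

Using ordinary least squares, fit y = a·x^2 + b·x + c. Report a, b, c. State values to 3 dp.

a = -1.955, b = 0.612, c = -1.172

The normal equations are: 3714·a + 568·b + 90·c = -7018;  568·a + 90·b + 16·c = -1074;  90·a + 16·b + 5·c = -172.
Solving the 3×3 system (Gaussian elimination) gives a = -6957/3559, b = 2177/3559, c = -4170/3559.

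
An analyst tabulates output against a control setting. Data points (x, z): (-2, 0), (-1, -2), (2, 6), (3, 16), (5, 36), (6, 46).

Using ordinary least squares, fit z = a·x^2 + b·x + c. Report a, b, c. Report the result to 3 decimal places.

a = 0.977, b = 2.079, c = -0.367

Forming MᵀM = [[2035, 367, 79]; [367, 79, 13]; [79, 13, 6]] and Mᵀz = [2722, 518, 102]ᵀ gives MᵀM·[a, b, c]ᵀ = Mᵀz.
Inverting the 3×3 Gram matrix, [a, b, c]ᵀ = [3581/3666, 811/390, -1121/3055]ᵀ.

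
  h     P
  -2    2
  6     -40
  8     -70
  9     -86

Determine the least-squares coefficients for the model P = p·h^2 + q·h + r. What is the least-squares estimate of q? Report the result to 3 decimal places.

q = -1.623

Forming AᵀA = [[11969, 1449, 185]; [1449, 185, 21]; [185, 21, 4]] and AᵀP = [-12878, -1578, -194]ᵀ gives AᵀA·[p, q, r]ᵀ = AᵀP.
Row-reducing yields p = -1895/2066, q = -43581/26858, r = 32778/13429.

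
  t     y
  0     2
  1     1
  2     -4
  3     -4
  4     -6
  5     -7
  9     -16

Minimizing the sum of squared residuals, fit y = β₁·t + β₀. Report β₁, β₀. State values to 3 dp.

β₁ = -1.963, β₀ = 1.872

Normal-equation sums: Σt·t = 136, Σt = 24, Σ1 = 7.
For Mᵀy: Σt·y = -222, Σy = -34.
Normal equations: [[136, 24]; [24, 7]]·[β₁, β₀]ᵀ = [-222, -34]ᵀ.
Eliminating β₀: 7·(row 1) − 24·(row 2) gives 376·β₁ = 7·(-222) − 24·(-34) = -738, so β₁ = -369/188.
Then β₀ = ((-34) − 24·(-369/188))/7 = 88/47.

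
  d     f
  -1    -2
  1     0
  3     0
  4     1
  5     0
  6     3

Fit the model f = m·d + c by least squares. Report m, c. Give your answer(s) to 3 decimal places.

m = 0.529, c = -1.255

Forming MᵀM = [[88, 18]; [18, 6]] and Mᵀf = [24, 2]ᵀ gives MᵀM·[m, c]ᵀ = Mᵀf.
Eliminating c: 6·(row 1) − 18·(row 2) gives 204·m = 6·24 − 18·2 = 108, so m = 9/17.
Then c = (2 − 18·(9/17))/6 = -64/51.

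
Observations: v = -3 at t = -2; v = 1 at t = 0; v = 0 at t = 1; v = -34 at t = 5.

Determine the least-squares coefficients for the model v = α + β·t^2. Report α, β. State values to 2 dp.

Forming XᵀX = [[4, 30]; [30, 642]] and Xᵀv = [-36, -862]ᵀ gives XᵀX·[α, β]ᵀ = Xᵀv.
Eliminating β: 642·(row 1) − 30·(row 2) gives 1668·α = 642·(-36) − 30·(-862) = 2748, so α = 229/139.
Then β = ((-862) − 30·(229/139))/642 = -592/417.

α = 1.65, β = -1.42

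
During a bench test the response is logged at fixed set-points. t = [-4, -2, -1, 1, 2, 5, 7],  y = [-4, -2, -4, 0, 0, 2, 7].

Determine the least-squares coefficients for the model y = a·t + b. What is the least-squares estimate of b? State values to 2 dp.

b = -1.20

From the data, Σt·t = 100, Σt = 8, Σ1 = 7.
For Xᵀy: Σt·y = 83, Σy = -1.
So XᵀX·[a, b]ᵀ = Xᵀy: [[100, 8]; [8, 7]]·[a, b]ᵀ = [83, -1]ᵀ.
Determinant 100·7 − 8² = 636.
a = (83·7 − 8·(-1))/636 = 589/636; b = (100·(-1) − 8·83)/636 = -191/159.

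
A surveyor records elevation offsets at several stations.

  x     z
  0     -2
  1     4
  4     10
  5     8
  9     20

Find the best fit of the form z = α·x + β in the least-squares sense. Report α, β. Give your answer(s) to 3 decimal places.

α = 2.205, β = -0.378

With design matrix A, AᵀA = [[123, 19]; [19, 5]] and Aᵀz = [264, 40]ᵀ.
Eliminating β: 5·(row 1) − 19·(row 2) gives 254·α = 5·264 − 19·40 = 560, so α = 280/127.
Then β = (40 − 19·(280/127))/5 = -48/127.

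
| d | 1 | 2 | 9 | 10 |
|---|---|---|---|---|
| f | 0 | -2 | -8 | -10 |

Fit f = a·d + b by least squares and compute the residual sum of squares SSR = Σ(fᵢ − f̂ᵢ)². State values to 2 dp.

The normal equations are: 186·a + 22·b = -176;  22·a + 4·b = -20.
(Σd·d = 186, Σd = 22, Σ1 = 4, Σd·f = -176, Σf = -20.)
Eliminating b: 4·(row 1) − 22·(row 2) gives 260·a = 4·(-176) − 22·(-20) = -264, so a = -66/65.
Then b = ((-20) − 22·(-66/65))/4 = 38/65.
Residuals: 28/65, -36/65, 36/65, -28/65; SSR = 64/65.

SSR = 0.98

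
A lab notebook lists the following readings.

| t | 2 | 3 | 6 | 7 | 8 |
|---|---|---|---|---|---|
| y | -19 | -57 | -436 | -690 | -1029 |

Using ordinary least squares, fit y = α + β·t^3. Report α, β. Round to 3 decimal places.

Normal-equation sums: Σ1 = 5, Σt^3 = 1106, Σt^3·t^3 = 427242.
For Mᵀy: Σy = -2231, Σt^3·y = -859385.
So MᵀM·[α, β]ᵀ = Mᵀy: [[5, 1106]; [1106, 427242]]·[α, β]ᵀ = [-2231, -859385]ᵀ.
Determinant 5·427242 − 1106² = 912974.
α = ((-2231)·427242 − 1106·(-859385))/912974 = -1348546/456487; β = (5·(-859385) − 1106·(-2231))/912974 = -1829439/912974.

α = -2.954, β = -2.004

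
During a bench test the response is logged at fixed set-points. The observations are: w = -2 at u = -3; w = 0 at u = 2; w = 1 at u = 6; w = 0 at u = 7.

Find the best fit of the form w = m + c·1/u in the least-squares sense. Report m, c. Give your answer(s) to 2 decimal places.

m = -0.57, c = 2.70

Forming AᵀA = [[4, 10/21]; [10/21, 361/882]] and Aᵀw = [-1, 5/6]ᵀ gives AᵀA·[m, c]ᵀ = Aᵀw.
Determinant 4·(361/882) − (10/21)² = 622/441.
m = ((-1)·(361/882) − (10/21)·(5/6))/(622/441) = -711/1244; c = (4·(5/6) − (10/21)·(-1))/(622/441) = 840/311.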